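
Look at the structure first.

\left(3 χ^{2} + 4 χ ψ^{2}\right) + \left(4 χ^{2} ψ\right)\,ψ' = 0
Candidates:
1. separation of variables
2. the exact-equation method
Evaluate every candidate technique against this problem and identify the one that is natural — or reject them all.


Method: the exact-equation method — equality of cross partials is the green light — assemble the potential function term by term.
- separation of variables — no algebra isolates the independent variable on one side and the unknown on the other.
- the exact-equation method — applies; the problem has the shape this method handles.


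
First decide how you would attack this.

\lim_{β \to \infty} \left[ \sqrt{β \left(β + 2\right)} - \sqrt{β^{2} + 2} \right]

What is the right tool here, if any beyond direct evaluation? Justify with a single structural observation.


Best approach: conjugate multiplication — infinity minus infinity with a radical in play — multiply by the conjugate so the divergences of \sqrt{β \left(β + 2\right)} and \sqrt{β^{2} + 2} annihilate.


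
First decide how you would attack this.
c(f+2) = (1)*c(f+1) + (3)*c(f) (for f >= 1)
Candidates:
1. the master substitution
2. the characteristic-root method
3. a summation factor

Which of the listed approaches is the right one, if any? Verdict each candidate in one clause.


Diagnosis: the characteristic-root method — the recurrence treats every index alike (constant coefficients, no forcing) — precisely the regime where r^f trials close it.
- the master substitution — this is shift-type recursion, outside the divide-and-conquer template.
- the characteristic-root method: a fit — the right tool for this form.
- a summation factor — the recurrence reaches back more than one step, outside the first-order family a summation factor normalizes.


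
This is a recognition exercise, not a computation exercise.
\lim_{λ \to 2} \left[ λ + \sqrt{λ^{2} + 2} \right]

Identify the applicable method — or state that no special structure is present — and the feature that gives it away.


Method: no special technique — the expression is continuous at the evaluation point — substitute directly; no indeterminate form appears.


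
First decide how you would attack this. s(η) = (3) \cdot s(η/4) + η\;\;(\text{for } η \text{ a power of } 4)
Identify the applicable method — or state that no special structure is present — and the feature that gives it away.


Technique: the master substitution — the argument shrinks by the factor 4, so measure the index on a logarithmic scale and the recursion becomes a shift.


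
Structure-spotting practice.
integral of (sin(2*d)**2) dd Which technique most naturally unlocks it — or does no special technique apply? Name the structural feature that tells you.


Method: a trigonometric identity — sin(2*d)**2 is an even power — the power-reduction identity rewrites it into first-degree cosines.


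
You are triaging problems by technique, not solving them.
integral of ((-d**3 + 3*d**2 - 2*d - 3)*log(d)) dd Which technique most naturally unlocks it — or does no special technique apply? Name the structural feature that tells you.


Technique: integration by parts — the logarithm log(d) has no power-rule antiderivative to read off directly, but its derivative is algebraic — so differentiate log(d) and integrate the polynomial factor -d**3 + 3*d**2 - 2*d - 3.


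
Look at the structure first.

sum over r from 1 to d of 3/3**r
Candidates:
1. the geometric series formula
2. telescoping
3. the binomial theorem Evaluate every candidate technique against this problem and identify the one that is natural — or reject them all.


Diagnosis: the geometric series formula — consecutive terms stand in a fixed index-free ratio — the geometric sum formula closes it.
- the geometric series formula — a fit — the right tool for this form.
- telescoping: as presented, consecutive terms share no shifted copy to cancel against — no rewrite is on display to change that.
- the binomial theorem: there is no sum-raised-to-a-power identity hiding in these terms.


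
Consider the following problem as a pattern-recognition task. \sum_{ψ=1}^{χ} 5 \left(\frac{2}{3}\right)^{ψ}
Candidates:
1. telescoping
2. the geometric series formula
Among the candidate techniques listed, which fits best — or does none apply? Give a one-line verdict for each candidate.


Method: the geometric series formula — check a ratio of consecutive terms: it is \frac{2}{3}, independent of the index, so the geometric formula closes the sum.
- telescoping — writing out consecutive terms as given produces no pairwise cancellation.
- the geometric series formula — applicable, and directly so.


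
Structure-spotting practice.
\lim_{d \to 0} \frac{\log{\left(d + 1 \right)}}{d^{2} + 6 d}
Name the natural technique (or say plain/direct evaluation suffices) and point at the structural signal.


Verdict: l'Hôpital's rule (0/0) — numerator and denominator both vanish at 0 — a genuine 0/0 form, which is exactly when l'Hôpital applies. The standard small-argument limits would also carry it; the rule is the systematic route.


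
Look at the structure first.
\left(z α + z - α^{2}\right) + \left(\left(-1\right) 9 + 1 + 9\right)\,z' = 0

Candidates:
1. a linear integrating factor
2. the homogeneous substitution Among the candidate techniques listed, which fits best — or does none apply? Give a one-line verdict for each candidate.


Diagnosis: a linear integrating factor — the unknown enters only to the first power against a nonzero forcing term — the integrating-factor template applies directly.
- a linear integrating factor: applies; the problem has the shape this method handles.
- the homogeneous substitution — the ratio of the variables does not determine the slope.


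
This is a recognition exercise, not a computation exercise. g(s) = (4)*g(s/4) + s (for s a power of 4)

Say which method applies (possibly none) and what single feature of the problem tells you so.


Best approach: the master substitution — the recursive call is at index s/4 rather than a shift, a divide-and-conquer shape — substituting s = 4^m linearizes it.


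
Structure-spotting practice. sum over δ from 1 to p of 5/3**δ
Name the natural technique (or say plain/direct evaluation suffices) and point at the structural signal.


Verdict: the geometric series formula — consecutive terms stand in a fixed index-free ratio — the geometric sum formula closes it.


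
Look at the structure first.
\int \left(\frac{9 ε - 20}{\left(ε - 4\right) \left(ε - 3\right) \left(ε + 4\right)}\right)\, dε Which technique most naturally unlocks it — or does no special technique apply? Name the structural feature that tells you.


Diagnosis: partial fractions — the bottom factors while the top stays lower-degree — split into simple fractions and integrate piece by piece.


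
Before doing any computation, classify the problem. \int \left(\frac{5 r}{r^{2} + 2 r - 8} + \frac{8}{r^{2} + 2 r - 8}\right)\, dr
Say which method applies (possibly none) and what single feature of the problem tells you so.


Best approach: partial fractions — break r^{2} + 2 r - 8 into its roots and the integral splits into logarithm-sized bites.


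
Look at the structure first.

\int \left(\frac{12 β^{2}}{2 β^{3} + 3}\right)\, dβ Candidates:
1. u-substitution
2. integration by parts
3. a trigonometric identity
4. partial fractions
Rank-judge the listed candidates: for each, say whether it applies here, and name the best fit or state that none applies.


Diagnosis: u-substitution — 12 β^{2} matches the derivative of 2 β^{3} + 3 up to a constant; with u = 2 β^{3} + 3 the whole integrand folds into a function of u alone.
- u-substitution: a fit — the right tool for this form.
- integration by parts: no split into a nonconstant polynomial times one of the standard kernels — exp, sine, or cosine of a linear argument, or a logarithm — applies here.
- a trigonometric identity — no sine or cosine appears, so there is nothing for a trigonometric identity to act on.
- partial fractions — the denominator is irreducible over the rationals — no rational-coefficient split into simpler fractions exists.


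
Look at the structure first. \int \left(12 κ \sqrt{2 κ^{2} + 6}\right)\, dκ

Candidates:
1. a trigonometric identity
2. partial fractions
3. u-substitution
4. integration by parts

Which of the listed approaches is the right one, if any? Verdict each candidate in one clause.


Diagnosis: u-substitution — collected, the integrand has one factor that is, up to a constant, the derivative of an inner expression the rest depends on — substitute for that inner expression.
- a trigonometric identity: there is no trigonometric structure at all — the integrand carries no sine or cosine to rewrite.
- partial fractions — the expression is not a ratio of polynomials that decomposes further.
- u-substitution — applicable, and directly so.
- integration by parts — the non-polynomial partner is not one of the parts kernels — exp, sine, or cosine with a degree-1 argument, or a logarithm.


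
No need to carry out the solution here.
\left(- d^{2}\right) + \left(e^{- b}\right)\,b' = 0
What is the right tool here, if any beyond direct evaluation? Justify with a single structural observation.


Diagnosis: separation of variables — all dependence on the two variables factors apart, the defining separable shape. One could also solve this as an exact equation; with each coefficient in its own variable, separating is the same work with fewer steps.


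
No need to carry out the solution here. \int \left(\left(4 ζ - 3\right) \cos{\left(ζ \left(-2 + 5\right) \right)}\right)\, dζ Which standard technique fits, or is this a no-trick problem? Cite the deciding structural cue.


Technique: integration by parts — 4 ζ - 3 dies after finitely many derivatives while \cos{\left(ζ \left(-2 + 5\right) \right)} cycles under integration — the tabular/parts setup.


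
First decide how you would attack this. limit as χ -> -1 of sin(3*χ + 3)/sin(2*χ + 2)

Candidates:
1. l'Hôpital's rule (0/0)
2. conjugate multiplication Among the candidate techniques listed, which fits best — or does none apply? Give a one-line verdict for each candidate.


Technique: l'Hôpital's rule (0/0) — both numerator and denominator vanish at -1: the genuine 0/0 indeterminate that l'Hôpital exists for. The standard small-argument limits would also carry it; the rule is the systematic route.
- l'Hôpital's rule (0/0) — a fit — the right tool for this form.
- conjugate multiplication: no divergent radical difference is present for a conjugate pair to cancel.


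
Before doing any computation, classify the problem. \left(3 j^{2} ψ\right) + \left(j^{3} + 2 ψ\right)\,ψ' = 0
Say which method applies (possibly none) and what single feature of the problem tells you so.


Method: the exact-equation method — the mixed-partials test passes for 3 j^{2} ψ and j^{3} + 2 ψ, so a potential function exists as presented.


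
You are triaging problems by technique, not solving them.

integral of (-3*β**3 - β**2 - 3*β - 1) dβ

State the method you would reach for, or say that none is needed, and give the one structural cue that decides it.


Method: no special technique — scan for structure and find none: constant multiples of powers of β, integrate directly.


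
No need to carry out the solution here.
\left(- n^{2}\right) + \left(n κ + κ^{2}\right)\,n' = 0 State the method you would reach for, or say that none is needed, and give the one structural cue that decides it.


Method: the homogeneous substitution — scaling κ and n together leaves the slope fixed — it depends only on n/κ, so substitute the ratio. A Bernoulli-style rewrite — possibly after exchanging which variable is treated as dependent — would work as well; the homogeneous substitution is the more immediate reading here.


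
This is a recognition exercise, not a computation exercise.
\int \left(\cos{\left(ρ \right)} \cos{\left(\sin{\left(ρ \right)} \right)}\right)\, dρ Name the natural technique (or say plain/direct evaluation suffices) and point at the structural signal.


Diagnosis: u-substitution — read it as f(\sin{\left(ρ \right)}) times a constant multiple of d(\sin{\left(ρ \right)}): one substitution, u = \sin{\left(ρ \right)}, finishes it.


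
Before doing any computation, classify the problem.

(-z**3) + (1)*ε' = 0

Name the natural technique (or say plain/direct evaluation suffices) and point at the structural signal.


Technique: no special technique — with ε absent the equation is not coupled at all: direct integration in z.


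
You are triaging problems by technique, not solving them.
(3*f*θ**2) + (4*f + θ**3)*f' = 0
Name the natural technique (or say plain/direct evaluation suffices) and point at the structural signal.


Best approach: the exact-equation method — take the mixed partials of 3*f*θ**2 and 4*f + θ**3: they are equal, which certifies an exact differential.


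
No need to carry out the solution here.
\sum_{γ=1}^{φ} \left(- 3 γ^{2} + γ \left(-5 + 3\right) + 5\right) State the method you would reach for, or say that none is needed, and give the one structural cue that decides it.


Best approach: no special technique — with only polynomial terms in γ present, the classical sum-of-powers identities are all you need.


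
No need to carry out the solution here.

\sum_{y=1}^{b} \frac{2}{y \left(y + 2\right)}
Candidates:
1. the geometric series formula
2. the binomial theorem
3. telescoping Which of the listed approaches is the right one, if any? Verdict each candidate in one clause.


Diagnosis: telescoping — split \frac{2}{y \left(y + 2\right)} by partial fractions and the pieces are one function at shifted arguments — interior terms cancel.
- the geometric series formula: the ratio of consecutive terms depends on the index.
- the binomial theorem — no binomial coefficients pair with matched powers.
- telescoping: a fit — the right tool for this form.


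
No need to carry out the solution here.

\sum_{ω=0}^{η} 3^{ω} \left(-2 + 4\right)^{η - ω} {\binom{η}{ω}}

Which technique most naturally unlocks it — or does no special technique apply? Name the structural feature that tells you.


Diagnosis: the binomial theorem — the binomial coefficients weight matched powers of 3 and (-2 + 4), which is exactly the expansion of a binomial power.


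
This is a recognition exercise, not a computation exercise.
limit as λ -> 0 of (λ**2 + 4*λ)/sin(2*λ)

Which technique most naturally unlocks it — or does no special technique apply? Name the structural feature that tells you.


Method: l'Hôpital's rule (0/0) — numerator and denominator both vanish at 0 — a genuine 0/0 form, which is exactly when l'Hôpital applies. A first-order expansion at the point is an equally standard path; the rule packages it.


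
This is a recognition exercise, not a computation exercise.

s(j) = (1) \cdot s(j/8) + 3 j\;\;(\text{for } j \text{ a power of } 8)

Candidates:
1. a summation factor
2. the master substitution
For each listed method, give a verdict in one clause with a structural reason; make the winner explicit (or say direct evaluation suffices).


Technique: the master substitution — the argument shrinks by the factor 8, so measure the index on a logarithmic scale and the recursion becomes a shift.
- a summation factor: the recursion divides its index rather than shifting it — there is no previous-term chain for a summation factor to telescope.
- the master substitution: a fit — the right tool for this form.


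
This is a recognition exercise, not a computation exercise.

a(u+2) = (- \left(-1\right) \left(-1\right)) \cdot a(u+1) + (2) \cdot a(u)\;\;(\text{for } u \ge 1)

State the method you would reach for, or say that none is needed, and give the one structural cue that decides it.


Method: the characteristic-root method — constant coefficients and linearity mean the ansatz r^u reduces it to solving the characteristic polynomial.


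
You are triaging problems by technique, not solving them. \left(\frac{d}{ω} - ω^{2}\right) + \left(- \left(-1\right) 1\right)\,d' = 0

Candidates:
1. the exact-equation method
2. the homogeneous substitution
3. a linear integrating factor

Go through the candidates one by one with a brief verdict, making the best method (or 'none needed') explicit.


Diagnosis: a linear integrating factor — the unknown enters only to the first power against a nonzero forcing term — the integrating-factor template applies directly.
- the exact-equation method: the mixed partial derivatives differ, so the left side is not a total differential.
- the homogeneous substitution: rescaling both variables together changes the slope, so no ratio substitution collapses it.
- a linear integrating factor: yes — fits the structure here.


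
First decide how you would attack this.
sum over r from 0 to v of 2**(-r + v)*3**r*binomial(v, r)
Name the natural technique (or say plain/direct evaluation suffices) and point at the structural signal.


Verdict: the binomial theorem — the summand is term r of a binomial expansion in 3 and 2; the whole sum is a single power.


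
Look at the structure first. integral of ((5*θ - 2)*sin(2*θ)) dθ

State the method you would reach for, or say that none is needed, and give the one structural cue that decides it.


Method: integration by parts — differentiate 5*θ - 2, integrate sin(2*θ): each pass lowers the polynomial degree, so parts terminates.


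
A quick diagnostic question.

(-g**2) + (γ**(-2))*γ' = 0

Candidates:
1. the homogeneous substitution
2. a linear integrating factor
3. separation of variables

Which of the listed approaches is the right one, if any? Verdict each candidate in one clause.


Diagnosis: separation of variables — separating collects all γ-dependence with the derivative and leaves all g-dependence opposite: variables separate.
- the homogeneous substitution — the slope does not depend on the ratio of the variables alone.
- a linear integrating factor — the unknown enters nonlinearly (through a power, a denominator, or a transcendental function), which the linear integrating-factor recipe cannot absorb as-is — any repair would come from a preliminary substitution, not the factor.
- separation of variables — a fit — the right tool for this form.


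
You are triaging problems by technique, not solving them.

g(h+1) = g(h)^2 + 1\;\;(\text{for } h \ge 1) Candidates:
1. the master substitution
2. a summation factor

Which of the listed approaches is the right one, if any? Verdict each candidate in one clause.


Diagnosis: no special technique — the sequence value feeds back through itself nonlinearly — linear superposition fails, and every superposition-based closed form fails with it.
- the master substitution: the recursion steps by a constant offset, so exponential reindexing is pointless.
- a summation factor: the recursion is nonlinear — outside the first-order linear family a summation factor addresses.


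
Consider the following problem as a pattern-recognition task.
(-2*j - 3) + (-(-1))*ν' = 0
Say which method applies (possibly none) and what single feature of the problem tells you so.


Method: no special technique — solved for the derivative, no ν appears — this is antidifferentiation in j wearing ODE clothing.


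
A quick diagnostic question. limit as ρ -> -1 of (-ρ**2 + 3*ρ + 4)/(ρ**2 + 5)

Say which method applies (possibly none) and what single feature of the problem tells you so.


Diagnosis: no special technique — the function is continuous at -1; evaluation is itself the limit, no machinery required.


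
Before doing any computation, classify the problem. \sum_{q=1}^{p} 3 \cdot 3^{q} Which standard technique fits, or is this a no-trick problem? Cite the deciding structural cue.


Technique: the geometric series formula — consecutive terms stand in a fixed index-free ratio — the geometric sum formula closes it.


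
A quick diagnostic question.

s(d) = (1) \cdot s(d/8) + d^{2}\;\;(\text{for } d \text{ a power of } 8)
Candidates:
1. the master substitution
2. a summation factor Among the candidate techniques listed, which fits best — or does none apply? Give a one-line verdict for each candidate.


Method: the master substitution — the argument contracts 8-fold per step: reindex d exponentially and solve the linear recurrence in the new index.
- the master substitution: applies; the problem has the shape this method handles.
- a summation factor — the recursion divides its index rather than shifting it — there is no previous-term chain for a summation factor to telescope.


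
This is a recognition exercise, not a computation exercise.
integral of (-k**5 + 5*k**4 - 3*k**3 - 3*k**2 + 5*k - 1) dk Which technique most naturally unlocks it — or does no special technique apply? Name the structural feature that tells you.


Diagnosis: no special technique — a term-by-term power-rule job in k; no substitution or rearrangement earns its keep here.


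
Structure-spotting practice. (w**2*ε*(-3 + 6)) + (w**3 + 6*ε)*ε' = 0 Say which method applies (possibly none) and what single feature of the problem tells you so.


Verdict: the exact-equation method — because the two cross partials coincide, the form is conservative as written — recover its potential in (w, ε).


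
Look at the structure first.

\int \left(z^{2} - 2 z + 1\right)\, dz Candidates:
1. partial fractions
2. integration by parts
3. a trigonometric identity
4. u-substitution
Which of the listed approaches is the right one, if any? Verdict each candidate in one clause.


Best approach: no special technique — the integrand is a sum of constant multiples of powers of z — integrate term by term.
- partial fractions — there is no rational-function structure to decompose.
- integration by parts: parts would only shuffle a directly integrable integrand.
- a trigonometric identity: there is no trigonometric structure at all — the integrand carries no sine or cosine to rewrite.
- u-substitution — no substitution does more than relabel what direct integration already handles.


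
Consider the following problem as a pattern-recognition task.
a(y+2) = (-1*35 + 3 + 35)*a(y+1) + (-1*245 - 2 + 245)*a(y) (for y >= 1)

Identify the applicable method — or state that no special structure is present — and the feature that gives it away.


Best approach: the characteristic-root method — because shifting y leaves the equation's coefficients unchanged, exponential trials reduce it to algebra.


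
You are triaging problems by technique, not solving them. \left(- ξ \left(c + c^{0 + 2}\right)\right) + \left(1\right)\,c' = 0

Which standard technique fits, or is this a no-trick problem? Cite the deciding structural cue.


Method: separation of variables — a product of single-variable factors, ξ and (c + c^{0 + 2}) — the textbook separable form. A Bernoulli rewrite would carry it as the equation stands — separating the variables needs no rearrangement either.


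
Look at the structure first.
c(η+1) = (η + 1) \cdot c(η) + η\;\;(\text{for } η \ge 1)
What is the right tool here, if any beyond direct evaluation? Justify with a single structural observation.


Verdict: a summation factor — because the multiplier η + 1 is index-dependent, divide through by its running product and sum the resulting differences.


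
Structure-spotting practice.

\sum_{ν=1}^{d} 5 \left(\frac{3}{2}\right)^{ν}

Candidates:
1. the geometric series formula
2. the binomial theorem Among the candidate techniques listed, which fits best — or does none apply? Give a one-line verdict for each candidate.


Verdict: the geometric series formula — each summand is the previous one scaled by \frac{3}{2}; that constant multiplier is itself the geometric structure.
- the geometric series formula — applicable, and directly so.
- the binomial theorem: the terms do not reassemble into a binomial power.


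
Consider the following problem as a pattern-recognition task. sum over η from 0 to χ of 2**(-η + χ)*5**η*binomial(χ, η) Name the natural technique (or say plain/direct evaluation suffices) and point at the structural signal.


Technique: the binomial theorem — terms weighting binomial(χ, η) against matched powers of 5 and 2 reassemble into (5 + 2)^χ by the binomial theorem.


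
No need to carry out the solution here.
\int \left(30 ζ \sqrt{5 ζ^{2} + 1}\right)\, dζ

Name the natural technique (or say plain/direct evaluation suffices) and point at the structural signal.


Best approach: u-substitution — structure check: outer function, inner expression 5 ζ^{2} + 1, inner derivative as a factor — the classic u = 5 ζ^{2} + 1 pattern.


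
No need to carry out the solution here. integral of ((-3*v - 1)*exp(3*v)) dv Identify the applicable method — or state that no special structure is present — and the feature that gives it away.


Diagnosis: integration by parts — -3*v - 1 dies after finitely many derivatives while exp(3*v) cycles under integration — the tabular/parts setup.


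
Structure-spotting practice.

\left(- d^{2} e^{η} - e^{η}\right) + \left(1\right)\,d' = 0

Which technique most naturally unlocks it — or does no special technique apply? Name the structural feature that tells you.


Technique: separation of variables — one side of the product carries the independent variable, the other the unknown — the textbook separation shape.


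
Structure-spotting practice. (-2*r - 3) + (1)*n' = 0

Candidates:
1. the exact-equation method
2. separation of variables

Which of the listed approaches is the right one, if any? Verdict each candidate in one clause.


Diagnosis: no special technique — the slope is a pure function of r; integrate both sides and be done.
- the exact-equation method: with the unknown absent from both coefficients, the cross-partial test holds emptily — nothing for the exact method to work on.
- separation of variables: with no unknown in the slope, separating variables is a formality — the equation integrates directly.


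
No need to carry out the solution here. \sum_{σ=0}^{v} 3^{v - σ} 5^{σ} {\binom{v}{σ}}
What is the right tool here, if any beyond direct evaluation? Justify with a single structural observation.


Technique: the binomial theorem — {\binom{v}{σ}} weighting matched powers of 5 and 3 is the expanded form of (5 + 3)^v — fold it back up.


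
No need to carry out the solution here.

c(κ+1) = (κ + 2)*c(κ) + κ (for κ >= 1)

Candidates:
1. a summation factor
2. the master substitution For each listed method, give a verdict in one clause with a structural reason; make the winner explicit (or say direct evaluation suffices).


Diagnosis: a summation factor — rescale the sequence by the product of the weights κ + 2 so far — the recurrence collapses to a plain running sum.
- a summation factor — a fit — the right tool for this form.
- the master substitution: this is shift-type recursion, outside the divide-and-conquer template.


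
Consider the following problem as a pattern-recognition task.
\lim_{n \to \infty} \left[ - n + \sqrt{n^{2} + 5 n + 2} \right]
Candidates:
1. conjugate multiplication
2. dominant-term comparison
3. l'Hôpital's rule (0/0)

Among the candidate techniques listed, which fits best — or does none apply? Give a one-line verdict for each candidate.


Best approach: conjugate multiplication — this difference gives up after one conjugate multiplication — the radical structure cancels against its conjugate.
- conjugate multiplication: yes — fits the structure here.
- dominant-term comparison — no dominant-degree comparison decides it.
- l'Hôpital's rule (0/0) — substitution produces ∞ − ∞ rather than a vanishing quotient; the rule needs a 0/0 ratio to act on.


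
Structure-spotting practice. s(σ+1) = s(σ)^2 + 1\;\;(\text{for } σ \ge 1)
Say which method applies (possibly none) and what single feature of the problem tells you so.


Best approach: no special technique — the unknown sequence enters the update nonlinearly, so no linear method fits the recurrence as written — direct iteration remains.


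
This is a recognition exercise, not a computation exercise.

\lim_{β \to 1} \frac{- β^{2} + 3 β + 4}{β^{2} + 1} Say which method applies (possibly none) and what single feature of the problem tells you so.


Technique: no special technique — the expression is continuous at the evaluation point — substitute directly; no indeterminate form appears.


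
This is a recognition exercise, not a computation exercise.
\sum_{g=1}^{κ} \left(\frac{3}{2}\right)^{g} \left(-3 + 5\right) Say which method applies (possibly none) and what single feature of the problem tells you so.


Diagnosis: the geometric series formula — each term is \frac{3}{2} times the previous one, so the geometric-series formula applies directly.


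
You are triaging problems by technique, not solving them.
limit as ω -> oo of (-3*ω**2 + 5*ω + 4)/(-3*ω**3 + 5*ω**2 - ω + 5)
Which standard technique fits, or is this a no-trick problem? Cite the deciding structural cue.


Best approach: dominant-term comparison — at large ω only the top-degree terms survive; compare the leading terms and the limit falls out. Viewed as a single quotient this is an ∞/∞ form — an at-infinity application of l'Hôpital's rule would also resolve it; comparing leading growth reads the answer without differentiating.


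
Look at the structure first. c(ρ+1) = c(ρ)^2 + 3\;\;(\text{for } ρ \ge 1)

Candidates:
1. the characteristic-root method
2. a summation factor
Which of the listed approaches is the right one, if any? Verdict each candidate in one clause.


Diagnosis: no special technique — the recurrence is nonlinear in the sequence terms; no linear-recurrence method fits it as written — one iterates or studies it directly.
- the characteristic-root method: the recursion is nonlinear in the sequence values, so no linear-modes ansatz applies.
- a summation factor — no summation factor applies — the rule is not linear in the sequence values.


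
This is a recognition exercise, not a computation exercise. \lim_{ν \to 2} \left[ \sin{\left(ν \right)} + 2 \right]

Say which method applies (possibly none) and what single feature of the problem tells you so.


Verdict: no special technique — the expression is continuous at the evaluation point — substitute directly; no indeterminate form appears.


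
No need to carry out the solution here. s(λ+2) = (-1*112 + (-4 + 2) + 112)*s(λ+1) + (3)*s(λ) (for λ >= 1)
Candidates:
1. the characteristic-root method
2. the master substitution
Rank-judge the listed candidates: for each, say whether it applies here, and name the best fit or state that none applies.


Verdict: the characteristic-root method — shift-invariance with fixed coefficients calls for exponential trials; the characteristic polynomial finds every r^λ.
- the characteristic-root method — yes, a natural case for it.
- the master substitution — no fixed divisor shrinks the index between calls.


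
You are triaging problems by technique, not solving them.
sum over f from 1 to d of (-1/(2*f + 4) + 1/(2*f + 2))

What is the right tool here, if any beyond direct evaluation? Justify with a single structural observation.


Diagnosis: telescoping — the summand is 1/(2*f + 2) minus the same expression shifted by one, so consecutive terms cancel in pairs.


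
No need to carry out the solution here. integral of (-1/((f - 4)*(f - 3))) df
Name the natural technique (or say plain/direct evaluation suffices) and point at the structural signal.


Diagnosis: partial fractions — the bottom factors while the top stays lower-degree — split into simple fractions and integrate piece by piece.


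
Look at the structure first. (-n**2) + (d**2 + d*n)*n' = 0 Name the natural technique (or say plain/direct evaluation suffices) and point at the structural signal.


Method: the homogeneous substitution — the slope's numerator and denominator share total degree; set v = n/d and the equation drops to separable form. Rewriting — with the variables' roles exchanged where the shape demands it — would expose a Bernoulli structure too; the homogeneous substitution simply reads the degrees directly.


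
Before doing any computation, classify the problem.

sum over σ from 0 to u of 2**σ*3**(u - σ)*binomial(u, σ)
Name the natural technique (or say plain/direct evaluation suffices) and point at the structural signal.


Best approach: the binomial theorem — the binomial coefficients weight matched powers of 2 and 3, which is exactly the expansion of a binomial power.


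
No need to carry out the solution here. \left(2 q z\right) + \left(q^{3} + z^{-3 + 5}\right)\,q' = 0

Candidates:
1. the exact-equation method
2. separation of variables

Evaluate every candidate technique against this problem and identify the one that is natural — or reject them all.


Technique: the exact-equation method — equality of cross partials is the green light — assemble the potential function term by term.
- the exact-equation method — yes — fits the structure here.
- separation of variables — the two dependences are entangled, not a clean product of one-variable pieces.


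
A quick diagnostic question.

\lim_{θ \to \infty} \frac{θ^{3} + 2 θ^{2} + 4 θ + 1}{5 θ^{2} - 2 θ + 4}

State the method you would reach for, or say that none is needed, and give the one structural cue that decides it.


Method: dominant-term comparison — growth-rate triage: the leading powers of θ decide the limit, everything else is noise. As a single quotient, the ∞/∞ shape would yield to repeated differentiation as well — the growth comparison gets there in one look.


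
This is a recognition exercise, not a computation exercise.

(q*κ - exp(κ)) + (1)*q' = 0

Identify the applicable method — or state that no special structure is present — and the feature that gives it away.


Best approach: a linear integrating factor — first power of q, nonzero forcing: the integrating-factor recipe applies verbatim with p = κ.


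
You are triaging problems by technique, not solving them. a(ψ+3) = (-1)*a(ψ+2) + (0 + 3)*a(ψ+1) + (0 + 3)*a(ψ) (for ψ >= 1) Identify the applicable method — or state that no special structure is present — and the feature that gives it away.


Method: the characteristic-root method — the recurrence is linear and homogeneous with constant coefficients, so the ansatz r^ψ turns it into a polynomial equation for r.


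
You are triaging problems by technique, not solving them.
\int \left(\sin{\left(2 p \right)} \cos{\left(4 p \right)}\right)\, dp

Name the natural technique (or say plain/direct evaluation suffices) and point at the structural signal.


Diagnosis: a trigonometric identity — distinct frequencies under one product (\sin{\left(2 p \right)} \cos{\left(4 p \right)}): the product-to-sum identity is the systematic route to an integrable form.


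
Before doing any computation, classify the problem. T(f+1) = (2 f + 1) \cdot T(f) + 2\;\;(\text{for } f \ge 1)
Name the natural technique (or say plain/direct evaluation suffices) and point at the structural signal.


Technique: a summation factor — rescale the sequence by the product of the weights 2 f + 1 so far — the recurrence collapses to a plain running sum.


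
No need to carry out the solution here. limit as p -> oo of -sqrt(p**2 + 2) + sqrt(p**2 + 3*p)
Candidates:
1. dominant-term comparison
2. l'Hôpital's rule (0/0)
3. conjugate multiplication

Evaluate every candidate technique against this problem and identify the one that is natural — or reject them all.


Method: conjugate multiplication — turning the difference into a conjugate-rationalized ratio makes the limit readable.
- dominant-term comparison: no ranking of term growth rates resolves the limit here.
- l'Hôpital's rule (0/0): substitution produces ∞ − ∞ rather than a vanishing quotient; the rule needs a 0/0 ratio to act on.
- conjugate multiplication: yes, a natural case for it.


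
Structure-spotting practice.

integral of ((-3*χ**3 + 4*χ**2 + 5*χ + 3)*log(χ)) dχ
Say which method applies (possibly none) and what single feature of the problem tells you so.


Diagnosis: integration by parts — the logarithm log(χ) has no power-rule antiderivative to read off directly, but its derivative is algebraic — so differentiate log(χ) and integrate the polynomial factor -3*χ**3 + 4*χ**2 + 5*χ + 3.


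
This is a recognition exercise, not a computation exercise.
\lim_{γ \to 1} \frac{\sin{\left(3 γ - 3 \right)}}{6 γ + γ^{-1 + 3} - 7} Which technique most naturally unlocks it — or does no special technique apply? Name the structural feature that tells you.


Best approach: l'Hôpital's rule (0/0) — numerator and denominator both vanish at 1 — a genuine 0/0 form, which is exactly when l'Hôpital applies. One could equally expand both pieces locally and compare leading terms; the rule does that in one stroke.


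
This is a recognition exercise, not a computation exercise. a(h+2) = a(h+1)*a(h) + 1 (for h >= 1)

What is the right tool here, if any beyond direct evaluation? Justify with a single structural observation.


Method: no special technique — each new value is a nonlinear function of earlier ones — scaling arguments and superposition both fail.


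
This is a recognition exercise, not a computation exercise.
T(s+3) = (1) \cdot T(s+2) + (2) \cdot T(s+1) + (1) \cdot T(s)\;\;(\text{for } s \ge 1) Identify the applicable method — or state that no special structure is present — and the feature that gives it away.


Verdict: the characteristic-root method — try a geometric ansatz r^s: constant coefficients turn the recurrence into one polynomial equation in r.


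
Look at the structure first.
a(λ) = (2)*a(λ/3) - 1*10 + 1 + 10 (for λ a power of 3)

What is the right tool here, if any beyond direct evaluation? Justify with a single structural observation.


Technique: the master substitution — the argument λ/3 divides the index by 3; the standard λ = 3^m substitution converts it to a constant-shift recurrence.


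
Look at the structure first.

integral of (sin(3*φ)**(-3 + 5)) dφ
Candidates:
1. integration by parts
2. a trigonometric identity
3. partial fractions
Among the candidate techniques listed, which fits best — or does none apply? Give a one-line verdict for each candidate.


Method: a trigonometric identity — reduce sin(3*φ)**(-3 + 5) with the power-reduction formula and the integral becomes first-degree trigonometry.
- integration by parts — not the natural route: no polynomial-kernel product appears — a recursive parts reduction of the trigonometric product exists, but the identity rewrite is direct.
- a trigonometric identity — applies; the problem has the shape this method handles.
- partial fractions: the expression is not a ratio of polynomials that decomposes further.


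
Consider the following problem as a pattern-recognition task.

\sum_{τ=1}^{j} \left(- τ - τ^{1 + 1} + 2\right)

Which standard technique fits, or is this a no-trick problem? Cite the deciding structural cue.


Verdict: no special technique — this is bookkeeping, not technique: standard formulas for sums of constant-multiple powers of τ apply termwise.


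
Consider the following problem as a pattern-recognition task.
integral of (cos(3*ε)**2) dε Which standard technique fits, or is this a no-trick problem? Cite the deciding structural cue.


Method: a trigonometric identity — cos(3*ε)**2 carries an even exponent — trade it for double-angle cosines before integrating.
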